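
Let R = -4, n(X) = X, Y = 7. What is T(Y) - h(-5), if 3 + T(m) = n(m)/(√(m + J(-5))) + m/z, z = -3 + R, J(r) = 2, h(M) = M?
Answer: 10/3 ≈ 3.3333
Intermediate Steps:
z = -7 (z = -3 - 4 = -7)
T(m) = -3 - m/7 + m/√(2 + m) (T(m) = -3 + (m/(√(m + 2)) + m/(-7)) = -3 + (m/(√(2 + m)) + m*(-⅐)) = -3 + (m/√(2 + m) - m/7) = -3 + (-m/7 + m/√(2 + m)) = -3 - m/7 + m/√(2 + m))
T(Y) - h(-5) = (-3 - ⅐*7 + 7/√(2 + 7)) - 1*(-5) = (-3 - 1 + 7/√9) + 5 = (-3 - 1 + 7*(⅓)) + 5 = (-3 - 1 + 7/3) + 5 = -5/3 + 5 = 10/3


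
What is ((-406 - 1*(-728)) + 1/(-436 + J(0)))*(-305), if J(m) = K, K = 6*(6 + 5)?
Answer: -7267479/74 ≈ -98209.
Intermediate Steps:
K = 66 (K = 6*11 = 66)
J(m) = 66
((-406 - 1*(-728)) + 1/(-436 + J(0)))*(-305) = ((-406 - 1*(-728)) + 1/(-436 + 66))*(-305) = ((-406 + 728) + 1/(-370))*(-305) = (322 - 1/370)*(-305) = (119139/370)*(-305) = -7267479/74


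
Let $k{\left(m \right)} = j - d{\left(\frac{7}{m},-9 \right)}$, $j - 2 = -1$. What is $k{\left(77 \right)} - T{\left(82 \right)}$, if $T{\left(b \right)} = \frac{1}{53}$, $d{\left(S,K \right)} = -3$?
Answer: $\frac{211}{53} \approx 3.9811$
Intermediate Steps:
$j = 1$ ($j = 2 - 1 = 1$)
$k{\left(m \right)} = 4$ ($k{\left(m \right)} = 1 - -3 = 1 + 3 = 4$)
$T{\left(b \right)} = \frac{1}{53}$
$k{\left(77 \right)} - T{\left(82 \right)} = 4 - \frac{1}{53} = \frac{211}{53}$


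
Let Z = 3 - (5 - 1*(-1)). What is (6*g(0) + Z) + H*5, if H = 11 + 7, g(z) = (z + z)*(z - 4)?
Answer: 87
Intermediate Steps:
g(z) = 2*z*(-4 + z) (g(z) = (2*z)*(-4 + z) = 2*z*(-4 + z))
H = 18
Z = -3 (Z = 3 - (5 + 1) = 3 - 1*6 = 3 - 6 = -3)
(6*g(0) + Z) + H*5 = (6*(2*0*(-4 + 0)) - 3) + 18*5 = (6*(2*0*(-4)) - 3) + 90 = (6*0 - 3) + 90 = (0 - 3) + 90 = -3 + 90 = 87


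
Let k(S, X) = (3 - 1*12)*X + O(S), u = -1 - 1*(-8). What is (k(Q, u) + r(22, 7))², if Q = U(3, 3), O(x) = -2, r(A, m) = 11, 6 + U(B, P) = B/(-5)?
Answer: 2916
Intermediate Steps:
U(B, P) = -6 - B/5 (U(B, P) = -6 + B/(-5) = -6 + B*(-⅕) = -6 - B/5)
Q = -33/5 (Q = -6 - ⅕*3 = -6 - ⅗ = -33/5 ≈ -6.6000)
u = 7 (u = -1 + 8 = 7)
k(S, X) = -2 - 9*X (k(S, X) = (3 - 1*12)*X - 2 = (3 - 12)*X - 2 = -9*X - 2 = -2 - 9*X)
(k(Q, u) + r(22, 7))² = ((-2 - 9*7) + 11)² = ((-2 - 63) + 11)² = (-65 + 11)² = (-54)² = 2916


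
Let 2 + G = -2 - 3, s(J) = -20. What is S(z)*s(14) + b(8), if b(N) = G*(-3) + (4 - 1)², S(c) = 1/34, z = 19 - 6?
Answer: 500/17 ≈ 29.412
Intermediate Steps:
z = 13
G = -7 (G = -2 + (-2 - 3) = -2 - 5 = -7)
S(c) = 1/34
b(N) = 30 (b(N) = -7*(-3) + (4 - 1)² = 21 + 3² = 21 + 9 = 30)
S(z)*s(14) + b(8) = (1/34)*(-20) + 30 = -10/17 + 30 = 500/17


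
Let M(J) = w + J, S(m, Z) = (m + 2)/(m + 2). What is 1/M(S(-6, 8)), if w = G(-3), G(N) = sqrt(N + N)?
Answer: 1/7 - I*sqrt(6)/7 ≈ 0.14286 - 0.34993*I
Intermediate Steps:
G(N) = sqrt(2)*sqrt(N) (G(N) = sqrt(2*N) = sqrt(2)*sqrt(N))
w = I*sqrt(6) (w = sqrt(2)*sqrt(-3) = sqrt(2)*(I*sqrt(3)) = I*sqrt(6) ≈ 2.4495*I)
S(m, Z) = 1 (S(m, Z) = (2 + m)/(2 + m) = 1)
M(J) = J + I*sqrt(6) (M(J) = I*sqrt(6) + J = J + I*sqrt(6))
1/M(S(-6, 8)) = 1/(1 + I*sqrt(6))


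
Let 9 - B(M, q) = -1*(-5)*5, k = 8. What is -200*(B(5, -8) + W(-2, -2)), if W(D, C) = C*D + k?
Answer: 800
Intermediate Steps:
W(D, C) = 8 + C*D (W(D, C) = C*D + 8 = 8 + C*D)
B(M, q) = -16 (B(M, q) = 9 - (-1*(-5))*5 = 9 - 5*5 = 9 - 1*25 = 9 - 25 = -16)
-200*(B(5, -8) + W(-2, -2)) = -200*(-16 + (8 - 2*(-2))) = -200*(-16 + (8 + 4)) = -200*(-16 + 12) = -200*(-4) = 800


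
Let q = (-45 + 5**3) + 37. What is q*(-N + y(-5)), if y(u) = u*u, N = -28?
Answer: 6201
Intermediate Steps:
y(u) = u**2
q = 117 (q = (-45 + 125) + 37 = 80 + 37 = 117)
q*(-N + y(-5)) = 117*(-1*(-28) + (-5)**2) = 117*(28 + 25) = 117*53 = 6201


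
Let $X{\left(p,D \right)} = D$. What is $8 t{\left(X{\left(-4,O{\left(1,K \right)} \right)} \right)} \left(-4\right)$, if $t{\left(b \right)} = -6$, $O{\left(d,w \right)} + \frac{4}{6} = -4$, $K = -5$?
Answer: $192$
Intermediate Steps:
$O{\left(d,w \right)} = - \frac{14}{3}$ ($O{\left(d,w \right)} = - \frac{2}{3} - 4 = - \frac{14}{3}$)
$8 t{\left(X{\left(-4,O{\left(1,K \right)} \right)} \right)} \left(-4\right) = 8 \left(-6\right) \left(-4\right) = \left(-48\right) \left(-4\right) = 192$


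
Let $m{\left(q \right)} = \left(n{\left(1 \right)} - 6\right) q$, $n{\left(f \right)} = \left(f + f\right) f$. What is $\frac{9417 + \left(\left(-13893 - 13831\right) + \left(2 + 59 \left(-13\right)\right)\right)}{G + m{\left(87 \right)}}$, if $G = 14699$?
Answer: $- \frac{19072}{14351} \approx -1.329$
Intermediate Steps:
$n{\left(f \right)} = 2 f^{2}$ ($n{\left(f \right)} = 2 f f = 2 f^{2}$)
$m{\left(q \right)} = - 4 q$ ($m{\left(q \right)} = \left(2 \cdot 1^{2} - 6\right) q = \left(2 \cdot 1 - 6\right) q = \left(2 - 6\right) q = - 4 q$)
$\frac{9417 + \left(\left(-13893 - 13831\right) + \left(2 + 59 \left(-13\right)\right)\right)}{G + m{\left(87 \right)}} = \frac{9417 + \left(\left(-13893 - 13831\right) + \left(2 + 59 \left(-13\right)\right)\right)}{14699 - 348} = \frac{9417 + \left(-27724 + \left(2 - 767\right)\right)}{14699 - 348} = \frac{9417 - 28489}{14351} = \left(9417 - 28489\right) \frac{1}{14351} = \left(-19072\right) \frac{1}{14351} = - \frac{19072}{14351}$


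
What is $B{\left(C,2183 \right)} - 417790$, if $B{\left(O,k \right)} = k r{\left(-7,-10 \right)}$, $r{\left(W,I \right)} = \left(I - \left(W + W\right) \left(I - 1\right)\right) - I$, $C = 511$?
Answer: $-753972$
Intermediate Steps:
$r{\left(W,I \right)} = - 2 W \left(-1 + I\right)$ ($r{\left(W,I \right)} = \left(I - 2 W \left(-1 + I\right)\right) - I = - 2 W \left(-1 + I\right)$)
$B{\left(O,k \right)} = - 154 k$ ($B{\left(O,k \right)} = k 2 \left(-7\right) \left(1 - -10\right) = k 2 \left(-7\right) \left(1 + 10\right) = k 2 \left(-7\right) 11 = k \left(-154\right) = - 154 k$)
$B{\left(C,2183 \right)} - 417790 = \left(-154\right) 2183 - 417790 = -336182 - 417790 = -753972$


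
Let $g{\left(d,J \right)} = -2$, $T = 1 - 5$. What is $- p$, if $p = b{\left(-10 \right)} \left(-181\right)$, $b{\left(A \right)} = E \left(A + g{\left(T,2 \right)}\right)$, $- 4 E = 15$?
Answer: $8145$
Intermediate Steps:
$T = -4$ ($T = 1 - 5 = -4$)
$E = - \frac{15}{4}$ ($E = \left(- \frac{1}{4}\right) 15 = - \frac{15}{4} \approx -3.75$)
$b{\left(A \right)} = \frac{15}{2} - \frac{15 A}{4}$ ($b{\left(A \right)} = - \frac{15 \left(A - 2\right)}{4} = - \frac{15 \left(-2 + A\right)}{4} = \frac{15}{2} - \frac{15 A}{4}$)
$p = -8145$ ($p = \left(\frac{15}{2} - - \frac{75}{2}\right) \left(-181\right) = \left(\frac{15}{2} + \frac{75}{2}\right) \left(-181\right) = 45 \left(-181\right) = -8145$)
$- p = \left(-1\right) \left(-8145\right) = 8145$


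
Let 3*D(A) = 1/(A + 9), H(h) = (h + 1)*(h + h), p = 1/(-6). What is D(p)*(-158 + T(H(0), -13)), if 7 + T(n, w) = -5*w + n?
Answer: -200/53 ≈ -3.7736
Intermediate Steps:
p = -⅙ ≈ -0.16667
H(h) = 2*h*(1 + h) (H(h) = (1 + h)*(2*h) = 2*h*(1 + h))
D(A) = 1/(3*(9 + A)) (D(A) = 1/(3*(A + 9)) = 1/(3*(9 + A)))
T(n, w) = -7 + n - 5*w (T(n, w) = -7 + (-5*w + n) = -7 + (n - 5*w) = -7 + n - 5*w)
D(p)*(-158 + T(H(0), -13)) = (1/(3*(9 - ⅙)))*(-158 + (-7 + 2*0*(1 + 0) - 5*(-13))) = (1/(3*(53/6)))*(-158 + (-7 + 2*0*1 + 65)) = ((⅓)*(6/53))*(-158 + (-7 + 0 + 65)) = 2*(-158 + 58)/53 = (2/53)*(-100) = -200/53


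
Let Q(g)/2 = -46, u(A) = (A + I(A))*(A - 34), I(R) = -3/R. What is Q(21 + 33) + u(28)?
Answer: -3631/14 ≈ -259.36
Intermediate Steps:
u(A) = (-34 + A)*(A - 3/A) (u(A) = (A - 3/A)*(A - 34) = (A - 3/A)*(-34 + A) = (-34 + A)*(A - 3/A))
Q(g) = -92 (Q(g) = 2*(-46) = -92)
Q(21 + 33) + u(28) = -92 + (-3 + 28² - 34*28 + 102/28) = -92 + (-3 + 784 - 952 + 102*(1/28)) = -92 + (-3 + 784 - 952 + 51/14) = -92 - 2343/14 = -3631/14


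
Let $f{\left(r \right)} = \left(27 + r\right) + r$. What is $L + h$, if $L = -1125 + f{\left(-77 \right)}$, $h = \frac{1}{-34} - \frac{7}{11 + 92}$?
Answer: $- \frac{4384845}{3502} \approx -1252.1$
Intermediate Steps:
$h = - \frac{341}{3502}$ ($h = - \frac{1}{34} - \frac{7}{103} = - \frac{341}{3502} \approx -0.097373$)
$f{\left(r \right)} = 27 + 2 r$
$L = -1252$ ($L = -1125 + \left(27 + 2 \left(-77\right)\right) = -1125 + \left(27 - 154\right) = -1125 - 127 = -1252$)
$L + h = -1252 - \frac{341}{3502} = - \frac{4384845}{3502}$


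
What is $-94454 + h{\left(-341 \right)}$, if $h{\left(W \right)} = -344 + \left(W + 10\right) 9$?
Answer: $-97777$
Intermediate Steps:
$h{\left(W \right)} = -254 + 9 W$ ($h{\left(W \right)} = -344 + \left(10 + W\right) 9 = -344 + \left(90 + 9 W\right) = -254 + 9 W$)
$-94454 + h{\left(-341 \right)} = -94454 + \left(-254 + 9 \left(-341\right)\right) = -94454 - 3323 = -97777$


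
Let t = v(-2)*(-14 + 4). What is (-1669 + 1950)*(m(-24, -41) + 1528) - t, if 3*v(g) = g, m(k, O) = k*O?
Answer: 2117596/3 ≈ 7.0587e+5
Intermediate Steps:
m(k, O) = O*k
v(g) = g/3
t = 20/3 (t = ((⅓)*(-2))*(-14 + 4) = -⅔*(-10) = 20/3 ≈ 6.6667)
(-1669 + 1950)*(m(-24, -41) + 1528) - t = (-1669 + 1950)*(-41*(-24) + 1528) - 1*20/3 = 281*(984 + 1528) - 20/3 = 281*2512 - 20/3 = 705872 - 20/3 = 2117596/3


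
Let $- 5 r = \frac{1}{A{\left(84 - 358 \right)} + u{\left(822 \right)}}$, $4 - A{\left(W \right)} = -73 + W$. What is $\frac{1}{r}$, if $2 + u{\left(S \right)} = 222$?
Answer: $-2855$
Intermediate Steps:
$u{\left(S \right)} = 220$ ($u{\left(S \right)} = -2 + 222 = 220$)
$A{\left(W \right)} = 77 - W$ ($A{\left(W \right)} = 4 - \left(-73 + W\right) = 77 - W$)
$r = - \frac{1}{2855}$ ($r = - \frac{1}{5 \left(\left(77 - \left(84 - 358\right)\right) + 220\right)} = - \frac{1}{5 \left(\left(77 - -274\right) + 220\right)} = - \frac{1}{5 \left(\left(77 + 274\right) + 220\right)} = - \frac{1}{5 \left(351 + 220\right)} = - \frac{1}{5 \cdot 571} = \left(- \frac{1}{5}\right) \frac{1}{571} = - \frac{1}{2855} \approx -0.00035026$)
$\frac{1}{r} = \frac{1}{- \frac{1}{2855}} = -2855$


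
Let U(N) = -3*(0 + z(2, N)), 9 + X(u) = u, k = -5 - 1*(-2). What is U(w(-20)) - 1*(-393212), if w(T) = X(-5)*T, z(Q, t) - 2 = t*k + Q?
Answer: 395720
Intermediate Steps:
k = -3 (k = -5 + 2 = -3)
X(u) = -9 + u
z(Q, t) = 2 + Q - 3*t (z(Q, t) = 2 + (t*(-3) + Q) = 2 + (-3*t + Q) = 2 + (Q - 3*t) = 2 + Q - 3*t)
w(T) = -14*T (w(T) = (-9 - 5)*T = -14*T)
U(N) = -12 + 9*N (U(N) = -3*(0 + (2 + 2 - 3*N)) = -3*(0 + (4 - 3*N)) = -3*(4 - 3*N) = -12 + 9*N)
U(w(-20)) - 1*(-393212) = (-12 + 9*(-14*(-20))) - 1*(-393212) = (-12 + 9*280) + 393212 = (-12 + 2520) + 393212 = 2508 + 393212 = 395720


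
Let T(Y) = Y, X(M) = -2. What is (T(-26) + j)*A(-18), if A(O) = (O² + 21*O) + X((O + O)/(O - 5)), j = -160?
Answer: 10416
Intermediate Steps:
A(O) = -2 + O² + 21*O (A(O) = (O² + 21*O) - 2 = -2 + O² + 21*O)
(T(-26) + j)*A(-18) = (-26 - 160)*(-2 + (-18)² + 21*(-18)) = -186*(-2 + 324 - 378) = -186*(-56) = 10416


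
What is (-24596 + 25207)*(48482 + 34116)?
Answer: 50467378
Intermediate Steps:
(-24596 + 25207)*(48482 + 34116) = 611*82598 = 50467378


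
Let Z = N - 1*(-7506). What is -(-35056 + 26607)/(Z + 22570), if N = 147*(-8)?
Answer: 497/1700 ≈ 0.29235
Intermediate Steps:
N = -1176
Z = 6330 (Z = -1176 - 1*(-7506) = -1176 + 7506 = 6330)
-(-35056 + 26607)/(Z + 22570) = -(-35056 + 26607)/(6330 + 22570) = -(-8449)/28900 = -1*(-497/1700) = 497/1700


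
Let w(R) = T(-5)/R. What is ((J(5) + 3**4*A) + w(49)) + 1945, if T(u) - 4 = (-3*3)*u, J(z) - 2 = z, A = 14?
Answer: 3087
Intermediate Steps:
J(z) = 2 + z
T(u) = 4 - 9*u (T(u) = 4 + (-3*3)*u = 4 - 9*u)
w(R) = 49/R (w(R) = (4 - 9*(-5))/R = (4 + 45)/R = 49/R)
((J(5) + 3**4*A) + w(49)) + 1945 = (((2 + 5) + 3**4*14) + 49/49) + 1945 = ((7 + 81*14) + 49*(1/49)) + 1945 = ((7 + 1134) + 1) + 1945 = (1141 + 1) + 1945 = 1142 + 1945 = 3087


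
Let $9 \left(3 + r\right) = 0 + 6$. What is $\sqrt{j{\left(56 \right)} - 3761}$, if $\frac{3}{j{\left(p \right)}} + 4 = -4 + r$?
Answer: $\frac{10 i \sqrt{36146}}{31} \approx 61.329 i$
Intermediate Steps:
$r = - \frac{7}{3}$ ($r = -3 + \frac{0 + 6}{9} = -3 + \frac{1}{9} \cdot 6 = -3 + \frac{2}{3} = - \frac{7}{3} \approx -2.3333$)
$j{\left(p \right)} = - \frac{9}{31}$ ($j{\left(p \right)} = \frac{3}{-4 - \frac{19}{3}} = \frac{3}{- \frac{31}{3}} = 3 \left(- \frac{3}{31}\right) = - \frac{9}{31}$)
$\sqrt{j{\left(56 \right)} - 3761} = \sqrt{- \frac{9}{31} - 3761} = \sqrt{- \frac{116600}{31}} = \frac{10 i \sqrt{36146}}{31}$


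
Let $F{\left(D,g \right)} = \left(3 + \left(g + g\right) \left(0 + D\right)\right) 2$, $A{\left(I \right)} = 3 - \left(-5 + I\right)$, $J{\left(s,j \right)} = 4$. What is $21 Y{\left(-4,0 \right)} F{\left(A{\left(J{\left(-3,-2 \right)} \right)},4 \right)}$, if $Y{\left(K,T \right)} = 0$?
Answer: $0$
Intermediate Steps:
$A{\left(I \right)} = 8 - I$ ($A{\left(I \right)} = 3 - \left(-5 + I\right) = 8 - I$)
$F{\left(D,g \right)} = 6 + 4 D g$ ($F{\left(D,g \right)} = \left(3 + 2 g D\right) 2 = \left(3 + 2 D g\right) 2 = 6 + 4 D g$)
$21 Y{\left(-4,0 \right)} F{\left(A{\left(J{\left(-3,-2 \right)} \right)},4 \right)} = 21 \cdot 0 \left(6 + 4 \left(8 - 4\right) 4\right) = 0 \left(6 + 4 \left(8 - 4\right) 4\right) = 0 \left(6 + 4 \cdot 4 \cdot 4\right) = 0 \left(6 + 64\right) = 0 \cdot 70 = 0$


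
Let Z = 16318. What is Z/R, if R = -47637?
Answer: -16318/47637 ≈ -0.34255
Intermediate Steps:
Z/R = 16318/(-47637) = 16318*(-1/47637) = -16318/47637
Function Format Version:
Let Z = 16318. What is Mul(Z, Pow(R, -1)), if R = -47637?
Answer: Rational(-16318, 47637) ≈ -0.34255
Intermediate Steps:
Mul(Z, Pow(R, -1)) = Mul(16318, Pow(-47637, -1)) = Mul(16318, Rational(-1, 47637)) = Rational(-16318, 47637)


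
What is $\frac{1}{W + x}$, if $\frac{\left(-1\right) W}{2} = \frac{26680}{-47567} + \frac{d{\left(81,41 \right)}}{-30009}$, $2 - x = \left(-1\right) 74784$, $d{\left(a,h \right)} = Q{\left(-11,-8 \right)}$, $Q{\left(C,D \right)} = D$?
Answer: $\frac{1427438103}{106753986490126} \approx 1.3371 \cdot 10^{-5}$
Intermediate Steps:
$d{\left(a,h \right)} = -8$
$x = 74786$ ($x = 2 - \left(-1\right) 74784 = 2 - -74784 = 2 + 74784 = 74786$)
$W = \frac{1600519168}{1427438103}$ ($W = - 2 \left(\frac{26680}{-47567} - \frac{8}{-30009}\right) = - 2 \left(26680 \left(- \frac{1}{47567}\right) - - \frac{8}{30009}\right) = - 2 \left(- \frac{26680}{47567} + \frac{8}{30009}\right) = \left(-2\right) \left(- \frac{800259584}{1427438103}\right) = \frac{1600519168}{1427438103} \approx 1.1213$)
$\frac{1}{W + x} = \frac{1}{\frac{1600519168}{1427438103} + 74786} = \frac{1}{\frac{106753986490126}{1427438103}} = \frac{1427438103}{106753986490126}$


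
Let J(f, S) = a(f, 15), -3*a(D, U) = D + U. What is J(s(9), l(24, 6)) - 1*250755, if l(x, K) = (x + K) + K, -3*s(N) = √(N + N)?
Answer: -250760 + √2/3 ≈ -2.5076e+5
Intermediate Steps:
s(N) = -√2*√N/3 (s(N) = -√(N + N)/3 = -√2*√N/3)
l(x, K) = x + 2*K (l(x, K) = (K + x) + K = x + 2*K)
a(D, U) = -D/3 - U/3 (a(D, U) = -(D + U)/3 = -D/3 - U/3)
J(f, S) = -5 - f/3 (J(f, S) = -f/3 - ⅓*15 = -f/3 - 5 = -5 - f/3)
J(s(9), l(24, 6)) - 1*250755 = (-5 - (-1)*√2*√9/9) - 1*250755 = (-5 - (-1)*√2*3/9) - 250755 = (-5 - (-1)*√2/3) - 250755 = (-5 + √2/3) - 250755 = -250760 + √2/3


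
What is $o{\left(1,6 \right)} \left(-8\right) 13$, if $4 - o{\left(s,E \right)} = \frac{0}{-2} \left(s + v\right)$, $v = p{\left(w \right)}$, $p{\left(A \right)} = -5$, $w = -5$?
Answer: $-416$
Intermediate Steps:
$v = -5$
$o{\left(s,E \right)} = 4$ ($o{\left(s,E \right)} = 4 - \frac{0}{-2} \left(s - 5\right) = 4 - 0 \left(- \frac{1}{2}\right) \left(-5 + s\right) = 4 - 0 \left(-5 + s\right) = 4 - 0 = 4 + 0 = 4$)
$o{\left(1,6 \right)} \left(-8\right) 13 = 4 \left(-8\right) 13 = \left(-32\right) 13 = -416$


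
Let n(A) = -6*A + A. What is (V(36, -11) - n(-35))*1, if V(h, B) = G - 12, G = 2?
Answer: -185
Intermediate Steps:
V(h, B) = -10 (V(h, B) = 2 - 12 = -10)
n(A) = -5*A
(V(36, -11) - n(-35))*1 = (-10 - (-5)*(-35))*1 = (-10 - 1*175)*1 = (-10 - 175)*1 = -185*1 = -185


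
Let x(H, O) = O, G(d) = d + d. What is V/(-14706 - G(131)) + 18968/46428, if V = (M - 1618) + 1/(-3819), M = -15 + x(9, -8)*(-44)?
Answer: 27320752387/55290710562 ≈ 0.49413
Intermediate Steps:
G(d) = 2*d
M = 337 (M = -15 - 8*(-44) = -15 + 352 = 337)
V = -4892140/3819 (V = (337 - 1618) + 1/(-3819) = -1281 - 1/3819 = -4892140/3819 ≈ -1281.0)
V/(-14706 - G(131)) + 18968/46428 = -4892140/(3819*(-14706 - 2*131)) + 18968/46428 = -4892140/(3819*(-14706 - 1*262)) + 18968*(1/46428) = -4892140/(3819*(-14706 - 262)) + 4742/11607 = -4892140/3819/(-14968) + 4742/11607 = -4892140/3819*(-1/14968) + 4742/11607 = 1223035/14290698 + 4742/11607 = 27320752387/55290710562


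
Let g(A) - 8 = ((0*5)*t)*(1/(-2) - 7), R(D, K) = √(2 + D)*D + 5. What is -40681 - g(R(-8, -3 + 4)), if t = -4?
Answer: -40689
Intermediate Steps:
R(D, K) = 5 + D*√(2 + D) (R(D, K) = D*√(2 + D) + 5 = 5 + D*√(2 + D))
g(A) = 8 (g(A) = 8 + ((0*5)*(-4))*(1/(-2) - 7) = 8 + (0*(-4))*(-½ - 7) = 8 + 0*(-15/2) = 8 + 0 = 8)
-40681 - g(R(-8, -3 + 4)) = -40681 - 1*8 = -40681 - 8 = -40689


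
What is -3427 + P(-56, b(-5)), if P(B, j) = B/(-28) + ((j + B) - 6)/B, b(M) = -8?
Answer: -13695/4 ≈ -3423.8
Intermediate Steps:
P(B, j) = -B/28 + (-6 + B + j)/B (P(B, j) = B*(-1/28) + ((B + j) - 6)/B = -B/28 + (-6 + B + j)/B)
-3427 + P(-56, b(-5)) = -3427 + (-6 - 8 - 1/28*(-56)*(-28 - 56))/(-56) = -3427 - (-6 - 8 - 1/28*(-56)*(-84))/56 = -3427 - (-6 - 8 - 168)/56 = -3427 - 1/56*(-182) = -3427 + 13/4 = -13695/4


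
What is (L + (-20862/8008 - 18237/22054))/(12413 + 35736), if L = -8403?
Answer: -371161696635/2125879848092 ≈ -0.17459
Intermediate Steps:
(L + (-20862/8008 - 18237/22054))/(12413 + 35736) = (-8403 + (-20862/8008 - 18237/22054))/(12413 + 35736) = (-8403 + (-20862*1/8008 - 18237*1/22054))/48149 = (-8403 + (-10431/4004 - 18237/22054))*(1/48149) = (-8403 - 151533111/44152108)*(1/48149) = -371161696635/44152108*1/48149 = -371161696635/2125879848092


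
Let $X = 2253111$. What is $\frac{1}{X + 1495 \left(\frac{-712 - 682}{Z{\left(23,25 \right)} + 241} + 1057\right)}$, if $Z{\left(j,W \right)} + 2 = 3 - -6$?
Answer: $\frac{124}{474290409} \approx 2.6144 \cdot 10^{-7}$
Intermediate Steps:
$Z{\left(j,W \right)} = 7$ ($Z{\left(j,W \right)} = -2 + \left(3 - -6\right) = -2 + \left(3 + 6\right) = -2 + 9 = 7$)
$\frac{1}{X + 1495 \left(\frac{-712 - 682}{Z{\left(23,25 \right)} + 241} + 1057\right)} = \frac{1}{2253111 + 1495 \left(\frac{-712 - 682}{7 + 241} + 1057\right)} = \frac{1}{2253111 + 1495 \left(- \frac{1394}{248} + 1057\right)} = \frac{1}{2253111 + 1495 \left(\left(-1394\right) \frac{1}{248} + 1057\right)} = \frac{1}{2253111 + 1495 \left(- \frac{697}{124} + 1057\right)} = \frac{1}{2253111 + 1495 \cdot \frac{130371}{124}} = \frac{1}{2253111 + \frac{194904645}{124}} = \frac{1}{\frac{474290409}{124}} = \frac{124}{474290409}$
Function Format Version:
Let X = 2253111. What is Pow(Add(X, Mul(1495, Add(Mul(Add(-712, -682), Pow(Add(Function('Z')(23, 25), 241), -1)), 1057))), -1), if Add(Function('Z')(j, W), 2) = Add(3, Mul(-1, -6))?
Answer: Rational(124, 474290409) ≈ 2.6144e-7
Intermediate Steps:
Function('Z')(j, W) = 7 (Function('Z')(j, W) = Add(-2, Add(3, Mul(-1, -6))) = Add(-2, Add(3, 6)) = Add(-2, 9) = 7)
Pow(Add(X, Mul(1495, Add(Mul(Add(-712, -682), Pow(Add(Function('Z')(23, 25), 241), -1)), 1057))), -1) = Pow(Add(2253111, Mul(1495, Add(Mul(Add(-712, -682), Pow(Add(7, 241), -1)), 1057))), -1) = Pow(Add(2253111, Mul(1495, Add(Mul(-1394, Pow(248, -1)), 1057))), -1) = Pow(Add(2253111, Mul(1495, Add(Mul(-1394, Rational(1, 248)), 1057))), -1) = Pow(Add(2253111, Mul(1495, Add(Rational(-697, 124), 1057))), -1) = Pow(Add(2253111, Mul(1495, Rational(130371, 124))), -1) = Pow(Add(2253111, Rational(194904645, 124)), -1) = Pow(Rational(474290409, 124), -1) = Rational(124, 474290409)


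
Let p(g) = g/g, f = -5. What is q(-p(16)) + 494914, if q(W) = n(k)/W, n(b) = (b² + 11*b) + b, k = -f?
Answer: 494829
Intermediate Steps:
k = 5 (k = -1*(-5) = 5)
p(g) = 1
n(b) = b² + 12*b
q(W) = 85/W (q(W) = (5*(12 + 5))/W = (5*17)/W = 85/W)
q(-p(16)) + 494914 = 85/((-1*1)) + 494914 = 85/(-1) + 494914 = 85*(-1) + 494914 = -85 + 494914 = 494829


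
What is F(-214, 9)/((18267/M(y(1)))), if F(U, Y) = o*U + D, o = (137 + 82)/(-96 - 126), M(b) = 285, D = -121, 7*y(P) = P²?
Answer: 316730/225293 ≈ 1.4059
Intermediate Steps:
y(P) = P²/7
o = -73/74 (o = 219/(-222) = 219*(-1/222) = -73/74 ≈ -0.98649)
F(U, Y) = -121 - 73*U/74 (F(U, Y) = -73*U/74 - 121 = -121 - 73*U/74)
F(-214, 9)/((18267/M(y(1)))) = (-121 - 73/74*(-214))/((18267/285)) = (-121 + 7811/37)/((18267*(1/285))) = 3334/(37*(6089/95)) = (3334/37)*(95/6089) = 316730/225293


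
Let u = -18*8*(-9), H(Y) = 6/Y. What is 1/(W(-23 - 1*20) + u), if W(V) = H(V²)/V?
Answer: 79507/103041066 ≈ 0.00077160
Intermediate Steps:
u = 1296 (u = -144*(-9) = 1296)
W(V) = 6/V³ (W(V) = (6/(V²))/V = (6/V²)/V = 6/V³)
1/(W(-23 - 1*20) + u) = 1/(6/(-23 - 1*20)³ + 1296) = 1/(6/(-23 - 20)³ + 1296) = 1/(6/(-43)³ + 1296) = 1/(6*(-1/79507) + 1296) = 1/(-6/79507 + 1296) = 1/(103041066/79507) = 79507/103041066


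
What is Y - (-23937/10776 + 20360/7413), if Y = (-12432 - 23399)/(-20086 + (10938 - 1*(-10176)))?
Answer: -242116544095/6843266472 ≈ -35.380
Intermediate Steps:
Y = -35831/1028 (Y = -35831/(-20086 + (10938 + 10176)) = -35831/(-20086 + 21114) = -35831/1028 ≈ -34.855)
Y - (-23937/10776 + 20360/7413) = -35831/1028 - (-23937/10776 + 20360/7413) = -35831/1028 - (-23937*1/10776 + 20360*(1/7413)) = -35831/1028 - (-7979/3592 + 20360/7413) = -35831/1028 - 1*13984793/26627496 = -35831/1028 - 13984793/26627496 = -242116544095/6843266472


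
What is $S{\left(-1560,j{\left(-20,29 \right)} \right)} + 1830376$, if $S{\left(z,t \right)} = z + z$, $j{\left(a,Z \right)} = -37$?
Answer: $1827256$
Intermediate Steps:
$S{\left(z,t \right)} = 2 z$
$S{\left(-1560,j{\left(-20,29 \right)} \right)} + 1830376 = 2 \left(-1560\right) + 1830376 = -3120 + 1830376 = 1827256$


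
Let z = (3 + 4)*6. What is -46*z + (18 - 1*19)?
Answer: -1933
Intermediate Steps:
z = 42 (z = 7*6 = 42)
-46*z + (18 - 1*19) = -46*42 + (18 - 1*19) = -1932 + (18 - 19) = -1932 - 1 = -1933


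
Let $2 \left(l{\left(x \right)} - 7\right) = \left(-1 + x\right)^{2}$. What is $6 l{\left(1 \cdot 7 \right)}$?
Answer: $150$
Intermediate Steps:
$l{\left(x \right)} = 7 + \frac{\left(-1 + x\right)^{2}}{2}$
$6 l{\left(1 \cdot 7 \right)} = 6 \left(7 + \frac{\left(-1 + 1 \cdot 7\right)^{2}}{2}\right) = 6 \left(7 + \frac{\left(-1 + 7\right)^{2}}{2}\right) = 6 \left(7 + \frac{6^{2}}{2}\right) = 6 \left(7 + \frac{1}{2} \cdot 36\right) = 6 \left(7 + 18\right) = 6 \cdot 25 = 150$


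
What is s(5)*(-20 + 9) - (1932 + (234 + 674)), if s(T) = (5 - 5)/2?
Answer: -2840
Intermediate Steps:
s(T) = 0 (s(T) = 0*(½) = 0)
s(5)*(-20 + 9) - (1932 + (234 + 674)) = 0*(-20 + 9) - (1932 + (234 + 674)) = 0*(-11) - (1932 + 908) = 0 - 1*2840 = 0 - 2840 = -2840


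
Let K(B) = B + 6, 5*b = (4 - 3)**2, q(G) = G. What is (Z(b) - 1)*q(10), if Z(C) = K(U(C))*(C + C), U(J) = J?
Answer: 74/5 ≈ 14.800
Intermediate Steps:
b = 1/5 (b = (4 - 3)**2/5 = (1/5)*1**2 = (1/5)*1 = 1/5 ≈ 0.20000)
K(B) = 6 + B
Z(C) = 2*C*(6 + C) (Z(C) = (6 + C)*(C + C) = (6 + C)*(2*C) = 2*C*(6 + C))
(Z(b) - 1)*q(10) = (2*(1/5)*(6 + 1/5) - 1)*10 = (2*(1/5)*(31/5) - 1)*10 = (62/25 - 1)*10 = (37/25)*10 = 74/5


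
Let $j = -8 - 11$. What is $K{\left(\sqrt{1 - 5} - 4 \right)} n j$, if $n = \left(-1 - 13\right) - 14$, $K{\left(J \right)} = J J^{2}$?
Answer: $-8512 + 46816 i \approx -8512.0 + 46816.0 i$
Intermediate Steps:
$K{\left(J \right)} = J^{3}$
$j = -19$
$n = -28$ ($n = -14 - 14 = -28$)
$K{\left(\sqrt{1 - 5} - 4 \right)} n j = \left(\sqrt{1 - 5} - 4\right)^{3} \left(-28\right) \left(-19\right) = \left(\sqrt{-4} - 4\right)^{3} \left(-28\right) \left(-19\right) = \left(2 i - 4\right)^{3} \left(-28\right) \left(-19\right) = \left(-4 + 2 i\right)^{3} \left(-28\right) \left(-19\right) = - 28 \left(-4 + 2 i\right)^{3} \left(-19\right) = 532 \left(-4 + 2 i\right)^{3}$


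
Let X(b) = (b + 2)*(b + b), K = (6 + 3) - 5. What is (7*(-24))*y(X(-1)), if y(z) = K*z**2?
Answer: -2688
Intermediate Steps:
K = 4 (K = 9 - 5 = 4)
X(b) = 2*b*(2 + b) (X(b) = (2 + b)*(2*b) = 2*b*(2 + b))
y(z) = 4*z**2
(7*(-24))*y(X(-1)) = (7*(-24))*(4*(2*(-1)*(2 - 1))**2) = -672*(2*(-1)*1)**2 = -672*(-2)**2 = -672*4 = -168*16 = -2688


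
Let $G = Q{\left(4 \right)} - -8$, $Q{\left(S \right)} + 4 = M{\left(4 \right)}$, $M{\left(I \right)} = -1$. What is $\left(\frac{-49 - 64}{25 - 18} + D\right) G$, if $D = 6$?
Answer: $- \frac{213}{7} \approx -30.429$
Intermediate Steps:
$Q{\left(S \right)} = -5$ ($Q{\left(S \right)} = -4 - 1 = -5$)
$G = 3$ ($G = -5 - -8 = -5 + 8 = 3$)
$\left(\frac{-49 - 64}{25 - 18} + D\right) G = \left(\frac{-49 - 64}{25 - 18} + 6\right) 3 = \left(- \frac{113}{7} + 6\right) 3 = \left(- \frac{71}{7}\right) 3 = - \frac{213}{7}$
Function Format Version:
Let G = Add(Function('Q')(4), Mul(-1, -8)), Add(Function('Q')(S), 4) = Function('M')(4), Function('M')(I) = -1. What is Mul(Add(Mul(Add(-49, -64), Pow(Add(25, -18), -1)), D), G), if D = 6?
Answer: Rational(-213, 7) ≈ -30.429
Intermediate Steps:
Function('Q')(S) = -5 (Function('Q')(S) = Add(-4, -1) = -5)
G = 3 (G = Add(-5, Mul(-1, -8)) = Add(-5, 8) = 3)
Mul(Add(Mul(Add(-49, -64), Pow(Add(25, -18), -1)), D), G) = Mul(Add(Mul(Add(-49, -64), Pow(Add(25, -18), -1)), 6), 3) = Mul(Add(Mul(-113, Pow(7, -1)), 6), 3) = Mul(Add(Mul(-113, Rational(1, 7)), 6), 3) = Mul(Add(Rational(-113, 7), 6), 3) = Mul(Rational(-71, 7), 3) = Rational(-213, 7)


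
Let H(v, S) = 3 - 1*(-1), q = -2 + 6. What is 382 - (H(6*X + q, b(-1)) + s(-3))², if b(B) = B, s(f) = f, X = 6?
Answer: 381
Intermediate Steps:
q = 4
H(v, S) = 4 (H(v, S) = 3 + 1 = 4)
382 - (H(6*X + q, b(-1)) + s(-3))² = 382 - (4 - 3)² = 382 - 1*1² = 382 - 1*1 = 382 - 1 = 381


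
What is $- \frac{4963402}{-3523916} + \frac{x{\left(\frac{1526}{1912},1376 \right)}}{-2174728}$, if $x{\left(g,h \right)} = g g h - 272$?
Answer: $\frac{77055651355476953}{54718767740064076} \approx 1.4082$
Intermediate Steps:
$x{\left(g,h \right)} = -272 + h g^{2}$ ($x{\left(g,h \right)} = g^{2} h - 272 = h g^{2} - 272 = -272 + h g^{2}$)
$- \frac{4963402}{-3523916} + \frac{x{\left(\frac{1526}{1912},1376 \right)}}{-2174728} = - \frac{4963402}{-3523916} + \frac{-272 + 1376 \left(\frac{1526}{1912}\right)^{2}}{-2174728} = \left(-4963402\right) \left(- \frac{1}{3523916}\right) + \left(-272 + 1376 \left(1526 \cdot \frac{1}{1912}\right)^{2}\right) \left(- \frac{1}{2174728}\right) = \frac{2481701}{1761958} + \left(-272 + 1376 \left(\frac{763}{956}\right)^{2}\right) \left(- \frac{1}{2174728}\right) = \frac{2481701}{1761958} + \left(-272 + 1376 \cdot \frac{582169}{913936}\right) \left(- \frac{1}{2174728}\right) = \frac{2481701}{1761958} + \left(-272 + \frac{50066534}{57121}\right) \left(- \frac{1}{2174728}\right) = \frac{2481701}{1761958} + \frac{34529622}{57121} \left(- \frac{1}{2174728}\right) = \frac{2481701}{1761958} - \frac{17264811}{62111319044} = \frac{77055651355476953}{54718767740064076}$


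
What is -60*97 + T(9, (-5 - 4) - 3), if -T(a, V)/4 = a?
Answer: -5856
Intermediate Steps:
T(a, V) = -4*a
-60*97 + T(9, (-5 - 4) - 3) = -60*97 - 4*9 = -5820 - 36 = -5856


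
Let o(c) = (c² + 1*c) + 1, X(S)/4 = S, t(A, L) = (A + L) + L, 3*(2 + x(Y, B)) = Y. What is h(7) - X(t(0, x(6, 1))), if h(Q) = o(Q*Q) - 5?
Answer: 2446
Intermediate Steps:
x(Y, B) = -2 + Y/3
t(A, L) = A + 2*L
X(S) = 4*S
o(c) = 1 + c + c² (o(c) = (c² + c) + 1 = (c + c²) + 1 = 1 + c + c²)
h(Q) = -4 + Q² + Q⁴ (h(Q) = (1 + Q*Q + (Q*Q)²) - 5 = (1 + Q² + (Q²)²) - 5 = (1 + Q² + Q⁴) - 5 = -4 + Q² + Q⁴)
h(7) - X(t(0, x(6, 1))) = (-4 + 7² + 7⁴) - 4*(0 + 2*(-2 + (⅓)*6)) = (-4 + 49 + 2401) - 4*(0 + 2*(-2 + 2)) = 2446 - 4*(0 + 2*0) = 2446 - 4*(0 + 0) = 2446 - 4*0 = 2446 - 1*0 = 2446 + 0 = 2446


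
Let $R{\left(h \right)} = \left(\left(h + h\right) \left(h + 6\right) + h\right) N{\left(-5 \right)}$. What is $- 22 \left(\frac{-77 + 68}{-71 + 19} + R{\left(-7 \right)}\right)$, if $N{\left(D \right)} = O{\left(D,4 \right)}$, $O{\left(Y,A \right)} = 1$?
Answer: $- \frac{4103}{26} \approx -157.81$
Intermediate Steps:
$N{\left(D \right)} = 1$
$R{\left(h \right)} = h + 2 h \left(6 + h\right)$ ($R{\left(h \right)} = \left(\left(h + h\right) \left(h + 6\right) + h\right) 1 = \left(2 h \left(6 + h\right) + h\right) 1 = \left(h + 2 h \left(6 + h\right)\right) 1 = h + 2 h \left(6 + h\right)$)
$- 22 \left(\frac{-77 + 68}{-71 + 19} + R{\left(-7 \right)}\right) = - 22 \left(\frac{-77 + 68}{-71 + 19} - 7 \left(13 + 2 \left(-7\right)\right)\right) = - 22 \left(- \frac{9}{-52} - 7 \left(13 - 14\right)\right) = - 22 \left(\left(-9\right) \left(- \frac{1}{52}\right) - -7\right) = - 22 \left(\frac{9}{52} + 7\right) = \left(-22\right) \frac{373}{52} = - \frac{4103}{26}$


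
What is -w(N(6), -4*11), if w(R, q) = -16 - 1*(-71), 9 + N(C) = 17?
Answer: -55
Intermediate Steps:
N(C) = 8 (N(C) = -9 + 17 = 8)
w(R, q) = 55 (w(R, q) = -16 + 71 = 55)
-w(N(6), -4*11) = -1*55 = -55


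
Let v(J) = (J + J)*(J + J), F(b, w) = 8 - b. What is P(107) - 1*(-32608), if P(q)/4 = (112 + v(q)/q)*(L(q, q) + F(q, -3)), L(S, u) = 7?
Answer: -166112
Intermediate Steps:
v(J) = 4*J² (v(J) = (2*J)*(2*J) = 4*J²)
P(q) = 4*(15 - q)*(112 + 4*q) (P(q) = 4*((112 + (4*q²)/q)*(7 + (8 - q))) = 4*((112 + 4*q)*(15 - q)) = 4*((15 - q)*(112 + 4*q)) = 4*(15 - q)*(112 + 4*q))
P(107) - 1*(-32608) = (6720 - 208*107 - 16*107²) - 1*(-32608) = (6720 - 22256 - 16*11449) + 32608 = (6720 - 22256 - 183184) + 32608 = -198720 + 32608 = -166112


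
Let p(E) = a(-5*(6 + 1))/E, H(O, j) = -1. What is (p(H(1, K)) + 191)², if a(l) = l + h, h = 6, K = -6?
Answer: 48400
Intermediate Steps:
a(l) = 6 + l (a(l) = l + 6 = 6 + l)
p(E) = -29/E (p(E) = (6 - 5*(6 + 1))/E = (6 - 5*7)/E = (6 - 35)/E = -29/E)
(p(H(1, K)) + 191)² = (-29/(-1) + 191)² = (-29*(-1) + 191)² = (29 + 191)² = 220² = 48400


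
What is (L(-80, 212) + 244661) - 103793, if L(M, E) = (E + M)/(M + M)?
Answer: 5634687/40 ≈ 1.4087e+5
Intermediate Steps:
L(M, E) = (E + M)/(2*M) (L(M, E) = (E + M)/((2*M)) = (E + M)*(1/(2*M)) = (E + M)/(2*M))
(L(-80, 212) + 244661) - 103793 = ((½)*(212 - 80)/(-80) + 244661) - 103793 = ((½)*(-1/80)*132 + 244661) - 103793 = (-33/40 + 244661) - 103793 = 9786407/40 - 103793 = 5634687/40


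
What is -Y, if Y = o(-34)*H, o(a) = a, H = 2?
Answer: 68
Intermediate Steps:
Y = -68 (Y = -34*2 = -68)
-Y = -1*(-68) = 68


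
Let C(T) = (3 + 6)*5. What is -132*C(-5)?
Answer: -5940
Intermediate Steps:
C(T) = 45 (C(T) = 9*5 = 45)
-132*C(-5) = -132*45 = -5940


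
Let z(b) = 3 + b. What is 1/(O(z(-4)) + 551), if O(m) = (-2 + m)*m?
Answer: 1/554 ≈ 0.0018051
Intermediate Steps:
O(m) = m*(-2 + m)
1/(O(z(-4)) + 551) = 1/((3 - 4)*(-2 + (3 - 4)) + 551) = 1/(-(-2 - 1) + 551) = 1/(-1*(-3) + 551) = 1/(3 + 551) = 1/554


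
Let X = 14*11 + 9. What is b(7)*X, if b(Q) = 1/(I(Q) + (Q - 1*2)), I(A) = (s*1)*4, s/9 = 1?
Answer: 163/41 ≈ 3.9756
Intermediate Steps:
s = 9 (s = 9*1 = 9)
I(A) = 36 (I(A) = (9*1)*4 = 9*4 = 36)
b(Q) = 1/(34 + Q) (b(Q) = 1/(36 + (Q - 1*2)) = 1/(36 + (Q - 2)) = 1/(36 + (-2 + Q)) = 1/(34 + Q))
X = 163 (X = 154 + 9 = 163)
b(7)*X = 163/(34 + 7) = 163/41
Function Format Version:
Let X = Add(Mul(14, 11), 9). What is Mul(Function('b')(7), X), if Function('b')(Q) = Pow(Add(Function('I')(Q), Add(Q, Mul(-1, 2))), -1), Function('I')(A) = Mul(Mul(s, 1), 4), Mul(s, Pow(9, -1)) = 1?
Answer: Rational(163, 41) ≈ 3.9756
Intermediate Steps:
s = 9 (s = Mul(9, 1) = 9)
Function('I')(A) = 36 (Function('I')(A) = Mul(Mul(9, 1), 4) = Mul(9, 4) = 36)
Function('b')(Q) = Pow(Add(34, Q), -1) (Function('b')(Q) = Pow(Add(36, Add(Q, Mul(-1, 2))), -1) = Pow(Add(36, Add(Q, -2)), -1) = Pow(Add(36, Add(-2, Q)), -1) = Pow(Add(34, Q), -1))
X = 163 (X = Add(154, 9) = 163)
Mul(Function('b')(7), X) = Mul(Pow(Add(34, 7), -1), 163) = Mul(Pow(41, -1), 163) = Mul(Rational(1, 41), 163) = Rational(163, 41)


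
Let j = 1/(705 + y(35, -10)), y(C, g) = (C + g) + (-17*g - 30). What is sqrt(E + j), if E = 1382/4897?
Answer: sqrt(5143300442430)/4260390 ≈ 0.53232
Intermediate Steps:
y(C, g) = -30 + C - 16*g (y(C, g) = (C + g) + (-30 - 17*g) = -30 + C - 16*g)
j = 1/870 (j = 1/(705 + (-30 + 35 - 16*(-10))) = 1/(705 + (-30 + 35 + 160)) = 1/(705 + 165) = 1/870 ≈ 0.0011494)
E = 1382/4897 (E = 1382*(1/4897) = 1382/4897 ≈ 0.28221)
sqrt(E + j) = sqrt(1382/4897 + 1/870) = sqrt(1207237/4260390) = sqrt(5143300442430)/4260390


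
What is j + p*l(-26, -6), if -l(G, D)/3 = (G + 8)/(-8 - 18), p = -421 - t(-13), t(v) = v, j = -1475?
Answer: -8159/13 ≈ -627.62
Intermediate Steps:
p = -408 (p = -421 - 1*(-13) = -421 + 13 = -408)
l(G, D) = 12/13 + 3*G/26 (l(G, D) = -3*(G + 8)/(-8 - 18) = -3*(8 + G)/(-26) = -3*(8 + G)*(-1)/26 = -3*(-4/13 - G/26) = 12/13 + 3*G/26)
j + p*l(-26, -6) = -1475 - 408*(12/13 + (3/26)*(-26)) = -1475 - 408*(12/13 - 3) = -1475 - 408*(-27/13) = -1475 + 11016/13 = -8159/13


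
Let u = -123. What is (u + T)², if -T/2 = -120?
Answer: 13689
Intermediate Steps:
T = 240 (T = -2*(-120) = 240)
(u + T)² = (-123 + 240)² = 117² = 13689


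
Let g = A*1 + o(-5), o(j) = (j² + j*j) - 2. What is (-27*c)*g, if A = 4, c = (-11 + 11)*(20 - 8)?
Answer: 0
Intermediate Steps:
c = 0 (c = 0*12 = 0)
o(j) = -2 + 2*j² (o(j) = (j² + j²) - 2 = 2*j² - 2 = -2 + 2*j²)
g = 52 (g = 4*1 + (-2 + 2*(-5)²) = 4 + (-2 + 2*25) = 4 + (-2 + 50) = 4 + 48 = 52)
(-27*c)*g = -27*0*52 = 0*52 = 0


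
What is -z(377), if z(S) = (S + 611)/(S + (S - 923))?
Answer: 76/13 ≈ 5.8462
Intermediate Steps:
z(S) = (611 + S)/(-923 + 2*S) (z(S) = (611 + S)/(S + (-923 + S)) = (611 + S)/(-923 + 2*S))
-z(377) = -(611 + 377)/(-923 + 2*377) = -988/(-923 + 754) = -988/(-169) = -(-1)*988/169 = -1*(-76/13) = 76/13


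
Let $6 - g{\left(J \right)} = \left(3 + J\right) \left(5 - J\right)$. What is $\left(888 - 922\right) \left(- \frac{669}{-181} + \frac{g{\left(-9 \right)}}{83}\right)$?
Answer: $- \frac{2441778}{15023} \approx -162.54$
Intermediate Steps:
$g{\left(J \right)} = 6 - \left(3 + J\right) \left(5 - J\right)$
$\left(888 - 922\right) \left(- \frac{669}{-181} + \frac{g{\left(-9 \right)}}{83}\right) = \left(888 - 922\right) \left(- \frac{669}{-181} + \frac{-9 + \left(-9\right)^{2} - -18}{83}\right) = - 34 \left(\left(-669\right) \left(- \frac{1}{181}\right) + \left(-9 + 81 + 18\right) \frac{1}{83}\right) = - 34 \left(\frac{669}{181} + 90 \cdot \frac{1}{83}\right) = - 34 \left(\frac{669}{181} + \frac{90}{83}\right) = \left(-34\right) \frac{71817}{15023} = - \frac{2441778}{15023}$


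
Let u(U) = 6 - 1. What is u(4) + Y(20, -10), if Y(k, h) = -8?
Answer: -3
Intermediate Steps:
u(U) = 5
u(4) + Y(20, -10) = 5 - 8 = -3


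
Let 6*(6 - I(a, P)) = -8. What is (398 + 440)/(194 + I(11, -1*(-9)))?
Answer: 1257/302 ≈ 4.1623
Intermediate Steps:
I(a, P) = 22/3 (I(a, P) = 6 - ⅙*(-8) = 6 + 4/3 = 22/3)
(398 + 440)/(194 + I(11, -1*(-9))) = (398 + 440)/(194 + 22/3) = 838/(604/3) = 838*(3/604) = 1257/302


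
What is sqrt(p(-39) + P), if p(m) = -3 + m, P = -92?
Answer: I*sqrt(134) ≈ 11.576*I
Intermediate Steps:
sqrt(p(-39) + P) = sqrt((-3 - 39) - 92) = sqrt(-42 - 92) = sqrt(-134) = I*sqrt(134)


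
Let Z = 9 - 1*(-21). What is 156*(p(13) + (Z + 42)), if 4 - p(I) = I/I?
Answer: 11700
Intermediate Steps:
p(I) = 3 (p(I) = 4 - I/I = 4 - 1*1 = 4 - 1 = 3)
Z = 30 (Z = 9 + 21 = 30)
156*(p(13) + (Z + 42)) = 156*(3 + (30 + 42)) = 156*(3 + 72) = 156*75 = 11700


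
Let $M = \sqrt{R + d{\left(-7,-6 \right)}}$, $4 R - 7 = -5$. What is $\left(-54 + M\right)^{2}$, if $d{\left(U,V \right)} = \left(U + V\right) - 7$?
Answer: $\frac{\left(108 - i \sqrt{78}\right)^{2}}{4} \approx 2896.5 - 476.92 i$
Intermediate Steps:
$R = \frac{1}{2}$ ($R = \frac{7}{4} + \frac{1}{4} \left(-5\right) = \frac{7}{4} - \frac{5}{4} = \frac{1}{2} \approx 0.5$)
$d{\left(U,V \right)} = -7 + U + V$
$M = \frac{i \sqrt{78}}{2}$ ($M = \sqrt{\frac{1}{2} - 20} = \sqrt{- \frac{39}{2}} = \frac{i \sqrt{78}}{2} \approx 4.4159 i$)
$\left(-54 + M\right)^{2} = \left(-54 + \frac{i \sqrt{78}}{2}\right)^{2}$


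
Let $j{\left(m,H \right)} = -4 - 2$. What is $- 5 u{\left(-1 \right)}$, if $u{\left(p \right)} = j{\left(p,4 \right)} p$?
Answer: $-30$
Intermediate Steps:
$j{\left(m,H \right)} = -6$
$u{\left(p \right)} = - 6 p$
$- 5 u{\left(-1 \right)} = - 5 \left(\left(-6\right) \left(-1\right)\right) = \left(-5\right) 6 = -30$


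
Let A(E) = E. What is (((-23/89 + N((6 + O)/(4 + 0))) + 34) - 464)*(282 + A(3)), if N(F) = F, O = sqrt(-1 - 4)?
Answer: -21750915/178 + 285*I*sqrt(5)/4 ≈ -1.222e+5 + 159.32*I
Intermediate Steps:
O = I*sqrt(5) (O = sqrt(-5) = I*sqrt(5) ≈ 2.2361*I)
(((-23/89 + N((6 + O)/(4 + 0))) + 34) - 464)*(282 + A(3)) = (((-23/89 + (6 + I*sqrt(5))/(4 + 0)) + 34) - 464)*(282 + 3) = (((-23*1/89 + (6 + I*sqrt(5))/4) + 34) - 464)*285 = (((-23/89 + (6 + I*sqrt(5))*(1/4)) + 34) - 464)*285 = (((-23/89 + (3/2 + I*sqrt(5)/4)) + 34) - 464)*285 = (((221/178 + I*sqrt(5)/4) + 34) - 464)*285 = ((6273/178 + I*sqrt(5)/4) - 464)*285 = (-76319/178 + I*sqrt(5)/4)*285 = -21750915/178 + 285*I*sqrt(5)/4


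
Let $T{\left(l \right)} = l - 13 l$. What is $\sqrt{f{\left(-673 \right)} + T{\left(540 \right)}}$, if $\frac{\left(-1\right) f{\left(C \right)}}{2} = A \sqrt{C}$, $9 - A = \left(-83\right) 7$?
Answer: $2 \sqrt{-1620 - 295 i \sqrt{673}} \approx 111.38 - 137.42 i$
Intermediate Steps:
$A = 590$ ($A = 9 - \left(-83\right) 7 = 9 - -581 = 9 + 581 = 590$)
$T{\left(l \right)} = - 12 l$
$f{\left(C \right)} = - 1180 \sqrt{C}$ ($f{\left(C \right)} = - 2 \cdot 590 \sqrt{C} = - 1180 \sqrt{C}$)
$\sqrt{f{\left(-673 \right)} + T{\left(540 \right)}} = \sqrt{- 1180 \sqrt{-673} - 6480} = \sqrt{- 1180 i \sqrt{673} - 6480} = \sqrt{-6480 - 1180 i \sqrt{673}}$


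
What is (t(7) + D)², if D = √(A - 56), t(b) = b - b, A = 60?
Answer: 4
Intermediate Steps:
t(b) = 0
D = 2 (D = √(60 - 56) = √4 = 2)
(t(7) + D)² = (0 + 2)² = 2² = 4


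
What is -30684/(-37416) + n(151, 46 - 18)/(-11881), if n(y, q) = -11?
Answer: 30414015/37044958 ≈ 0.82100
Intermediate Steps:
-30684/(-37416) + n(151, 46 - 18)/(-11881) = -30684/(-37416) - 11/(-11881) = -30684*(-1/37416) - 11*(-1/11881) = 2557/3118 + 11/11881 = 30414015/37044958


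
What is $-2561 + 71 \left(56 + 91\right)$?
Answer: $7876$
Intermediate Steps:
$-2561 + 71 \left(56 + 91\right) = -2561 + 71 \cdot 147 = -2561 + 10437 = 7876$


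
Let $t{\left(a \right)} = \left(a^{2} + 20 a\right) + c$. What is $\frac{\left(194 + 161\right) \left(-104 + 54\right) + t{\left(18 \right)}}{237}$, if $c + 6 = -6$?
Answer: $- \frac{17078}{237} \approx -72.059$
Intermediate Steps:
$c = -12$ ($c = -6 - 6 = -12$)
$t{\left(a \right)} = -12 + a^{2} + 20 a$ ($t{\left(a \right)} = \left(a^{2} + 20 a\right) - 12 = -12 + a^{2} + 20 a$)
$\frac{\left(194 + 161\right) \left(-104 + 54\right) + t{\left(18 \right)}}{237} = \frac{\left(194 + 161\right) \left(-104 + 54\right) + \left(-12 + 18^{2} + 20 \cdot 18\right)}{237} = \frac{355 \left(-50\right) + \left(-12 + 324 + 360\right)}{237} = \frac{-17750 + 672}{237} = \frac{1}{237} \left(-17078\right) = - \frac{17078}{237}$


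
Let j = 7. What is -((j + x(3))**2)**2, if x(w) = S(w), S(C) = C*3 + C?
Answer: -130321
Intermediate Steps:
S(C) = 4*C (S(C) = 3*C + C = 4*C)
x(w) = 4*w
-((j + x(3))**2)**2 = -((7 + 4*3)**2)**2 = -((7 + 12)**2)**2 = -(19**2)**2 = -1*361**2 = -1*130321 = -130321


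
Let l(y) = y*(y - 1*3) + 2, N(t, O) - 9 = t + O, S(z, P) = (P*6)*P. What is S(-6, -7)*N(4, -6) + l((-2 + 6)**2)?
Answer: 2268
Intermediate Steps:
S(z, P) = 6*P**2 (S(z, P) = (6*P)*P = 6*P**2)
N(t, O) = 9 + O + t (N(t, O) = 9 + (t + O) = 9 + (O + t) = 9 + O + t)
l(y) = 2 + y*(-3 + y) (l(y) = y*(y - 3) + 2 = y*(-3 + y) + 2 = 2 + y*(-3 + y))
S(-6, -7)*N(4, -6) + l((-2 + 6)**2) = (6*(-7)**2)*(9 - 6 + 4) + (2 + ((-2 + 6)**2)**2 - 3*(-2 + 6)**2) = (6*49)*7 + (2 + (4**2)**2 - 3*4**2) = 294*7 + (2 + 16**2 - 3*16) = 2058 + (2 + 256 - 48) = 2058 + 210 = 2268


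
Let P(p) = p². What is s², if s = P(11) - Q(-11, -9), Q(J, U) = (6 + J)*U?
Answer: 5776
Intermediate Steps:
Q(J, U) = U*(6 + J)
s = 76 (s = 11² - (-9)*(6 - 11) = 121 - (-9)*(-5) = 121 - 1*45 = 121 - 45 = 76)
s² = 76² = 5776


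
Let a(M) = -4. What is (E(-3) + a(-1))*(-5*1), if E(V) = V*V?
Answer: -25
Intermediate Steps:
E(V) = V²
(E(-3) + a(-1))*(-5*1) = ((-3)² - 4)*(-5*1) = (9 - 4)*(-5) = 5*(-5) = -25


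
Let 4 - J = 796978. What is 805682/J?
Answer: -402841/398487 ≈ -1.0109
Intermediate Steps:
J = -796974 (J = 4 - 1*796978 = 4 - 796978 = -796974)
805682/J = 805682/(-796974) = 805682*(-1/796974) = -402841/398487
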